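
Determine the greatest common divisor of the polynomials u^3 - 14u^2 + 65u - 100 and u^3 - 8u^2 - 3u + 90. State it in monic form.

u - 5

By polynomial division,
  u^3 - 14u^2 + 65u - 100 = (u^3 - 8u^2 - 3u + 90) + (-6u^2 + 68u - 190)
  u^3 - 8u^2 - 3u + 90 = (-(1/6)u - 5/9)(-6u^2 + 68u - 190) + ((28/9)u - 140/9)
  -6u^2 + 68u - 190 = (-(27/14)u + 171/14)((28/9)u - 140/9) + (0)
Last nonzero remainder: (28/9)u - 140/9. Dividing through by 28/9 gives the monic gcd u - 5.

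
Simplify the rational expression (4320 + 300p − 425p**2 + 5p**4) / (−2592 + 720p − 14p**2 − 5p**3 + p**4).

(−120 − 25p + 5p**2)/(72 − 10p + p**2)

Euclidean algorithm in ℚ[p]:
  5p**4 − 425p**2 + 300p + 4320 = (5)(p**4 − 5p**3 − 14p**2 + 720p − 2592) + (25p**3 − 355p**2 − 3300p + 17280)
  p**4 − 5p**3 − 14p**2 + 720p − 2592 = ((1/25)p + 46/125)(25p**3 − 355p**2 − 3300p + 17280) + ((6216/25)p**2 + (6216/5)p − 223776/25)
  25p**3 − 355p**2 − 3300p + 17280 = ((625/6216)p − 500/259)((6216/25)p**2 + (6216/5)p − 223776/25) + (0)
Last nonzero remainder: (6216/25)p**2 + (6216/5)p − 223776/25. Dividing through by 6216/25 gives the monic gcd p**2 + 5p − 36.
Cancel p**2 + 5p − 36 from numerator and denominator to get the reduced form.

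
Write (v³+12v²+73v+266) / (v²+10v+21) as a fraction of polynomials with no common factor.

(v²+5v+38)/(v+3)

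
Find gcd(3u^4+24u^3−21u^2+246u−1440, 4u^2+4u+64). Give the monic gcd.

Apply the Euclidean algorithm:
  3u^4+24u^3−21u^2+246u−1440 = ((3/4)u^2+(21/4)u−45/2)(4u^2+4u+64) + (0)
Last nonzero remainder: 4u^2+4u+64. Dividing through by 4 gives the monic gcd u^2+u+16.

u^2+u+16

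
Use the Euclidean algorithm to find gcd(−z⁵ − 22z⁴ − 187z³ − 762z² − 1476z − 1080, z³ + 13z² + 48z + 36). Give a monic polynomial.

z² + 12z + 36

By polynomial division,
  −z⁵ − 22z⁴ − 187z³ − 762z² − 1476z − 1080 = (−z² − 9z − 22)(z³ + 13z² + 48z + 36) + (−8z² − 96z − 288)
  z³ + 13z² + 48z + 36 = (−(1/8)z − 1/8)(−8z² − 96z − 288) + (0)
Last nonzero remainder: −8z² − 96z − 288. Dividing through by −8 gives the monic gcd z² + 12z + 36.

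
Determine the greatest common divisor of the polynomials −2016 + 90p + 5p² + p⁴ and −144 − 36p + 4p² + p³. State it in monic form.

By polynomial division,
  p⁴ + 5p² + 90p − 2016 = (p − 4)(p³ + 4p² − 36p − 144) + (57p² + 90p − 2592)
  p³ + 4p² − 36p − 144 = ((1/57)p + 46/1083)(57p² + 90p − 2592) + ((2040/361)p − 12240/361)
  57p² + 90p − 2592 = ((6859/680)p + 6498/85)((2040/361)p − 12240/361) + (0)
Last nonzero remainder: (2040/361)p − 12240/361. Dividing through by 2040/361 gives the monic gcd p − 6.

−6 + p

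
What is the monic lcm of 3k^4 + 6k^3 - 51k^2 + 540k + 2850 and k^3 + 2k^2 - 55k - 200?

k^5 - 6k^4 - 33k^3 + 316k^2 - 490k - 7600

Apply the Euclidean algorithm:
  3k^4 + 6k^3 - 51k^2 + 540k + 2850 = (3k)(k^3 + 2k^2 - 55k - 200) + (114k^2 + 1140k + 2850)
  k^3 + 2k^2 - 55k - 200 = ((1/114)k - 4/57)(114k^2 + 1140k + 2850) + (0)
Last nonzero remainder: 114k^2 + 1140k + 2850. Dividing through by 114 gives the monic gcd k^2 + 10k + 25.
Then lcm(f, g) = f·g / gcd(f, g); expanding and making the result monic gives the answer.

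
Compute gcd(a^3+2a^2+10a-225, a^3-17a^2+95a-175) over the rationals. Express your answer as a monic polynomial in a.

a-5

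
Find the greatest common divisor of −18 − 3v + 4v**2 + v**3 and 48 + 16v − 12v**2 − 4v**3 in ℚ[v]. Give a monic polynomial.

−6 + v + v**2

By polynomial division,
  v**3 + 4v**2 − 3v − 18 = (−1/4)(−4v**3 − 12v**2 + 16v + 48) + (v**2 + v − 6)
  −4v**3 − 12v**2 + 16v + 48 = (−4v − 8)(v**2 + v − 6) + (0)
The last nonzero remainder v**2 + v − 6 is already monic.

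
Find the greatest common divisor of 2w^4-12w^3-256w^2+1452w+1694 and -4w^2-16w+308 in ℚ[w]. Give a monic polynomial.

w^2+4w-77

Repeated division with remainder:
  2w^4-12w^3-256w^2+1452w+1694 = (-(1/2)w^2+5w+11/2)(-4w^2-16w+308) + (0)
Last nonzero remainder: -4w^2-16w+308. Dividing through by -4 gives the monic gcd w^2+4w-77.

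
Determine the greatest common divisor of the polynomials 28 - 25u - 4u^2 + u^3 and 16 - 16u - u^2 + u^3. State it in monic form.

By polynomial division,
  u^3 - 4u^2 - 25u + 28 = (u^3 - u^2 - 16u + 16) + (-3u^2 - 9u + 12)
  u^3 - u^2 - 16u + 16 = (-(1/3)u + 4/3)(-3u^2 - 9u + 12) + (0)
Last nonzero remainder: -3u^2 - 9u + 12. Dividing through by -3 gives the monic gcd u^2 + 3u - 4.

-4 + 3u + u^2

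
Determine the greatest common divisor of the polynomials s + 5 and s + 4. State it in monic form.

1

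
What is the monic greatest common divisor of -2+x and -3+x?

Euclidean algorithm in ℚ[x]:
  x-2 = (x-3) + (1)
  x-3 = (x-3)(1) + (0)
The last nonzero remainder is the constant 1, so the polynomials are coprime and gcd = 1.

1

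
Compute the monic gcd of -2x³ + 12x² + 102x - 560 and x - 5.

By polynomial division,
  -2x³ + 12x² + 102x - 560 = (-2x² + 2x + 112)(x - 5) + (0)
The last nonzero remainder x - 5 is already monic.

x - 5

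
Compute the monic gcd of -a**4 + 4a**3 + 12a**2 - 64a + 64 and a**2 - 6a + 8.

Euclidean algorithm in ℚ[a]:
  -a**4 + 4a**3 + 12a**2 - 64a + 64 = (-a**2 - 2a + 8)(a**2 - 6a + 8) + (0)
The last nonzero remainder a**2 - 6a + 8 is already monic.

a**2 - 6a + 8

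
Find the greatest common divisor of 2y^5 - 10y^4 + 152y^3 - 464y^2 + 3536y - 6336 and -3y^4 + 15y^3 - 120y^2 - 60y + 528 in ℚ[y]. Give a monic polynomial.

Euclidean algorithm in ℚ[y]:
  2y^5 - 10y^4 + 152y^3 - 464y^2 + 3536y - 6336 = (-(2/3)y)(-3y^4 + 15y^3 - 120y^2 - 60y + 528) + (72y^3 - 504y^2 + 3888y - 6336)
  -3y^4 + 15y^3 - 120y^2 - 60y + 528 = (-(1/24)y - 1/12)(72y^3 - 504y^2 + 3888y - 6336) + (0)
Last nonzero remainder: 72y^3 - 504y^2 + 3888y - 6336. Dividing through by 72 gives the monic gcd y^3 - 7y^2 + 54y - 88.

y^3 - 7y^2 + 54y - 88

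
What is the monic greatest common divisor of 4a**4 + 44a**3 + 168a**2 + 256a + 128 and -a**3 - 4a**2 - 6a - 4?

a + 2

Apply the Euclidean algorithm:
  4a**4 + 44a**3 + 168a**2 + 256a + 128 = (-4a - 28)(-a**3 - 4a**2 - 6a - 4) + (32a**2 + 72a + 16)
  -a**3 - 4a**2 - 6a - 4 = (-(1/32)a - 7/128)(32a**2 + 72a + 16) + (-(25/16)a - 25/8)
  32a**2 + 72a + 16 = (-(512/25)a - 128/25)(-(25/16)a - 25/8) + (0)
Last nonzero remainder: -(25/16)a - 25/8. Dividing through by -25/16 gives the monic gcd a + 2.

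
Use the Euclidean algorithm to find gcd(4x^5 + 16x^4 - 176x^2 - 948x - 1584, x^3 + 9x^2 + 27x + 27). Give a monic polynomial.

Repeated division with remainder:
  4x^5 + 16x^4 - 176x^2 - 948x - 1584 = (4x^2 - 20x + 72)(x^3 + 9x^2 + 27x + 27) + (-392x^2 - 2352x - 3528)
  x^3 + 9x^2 + 27x + 27 = (-(1/392)x - 3/392)(-392x^2 - 2352x - 3528) + (0)
Last nonzero remainder: -392x^2 - 2352x - 3528. Dividing through by -392 gives the monic gcd x^2 + 6x + 9.

x^2 + 6x + 9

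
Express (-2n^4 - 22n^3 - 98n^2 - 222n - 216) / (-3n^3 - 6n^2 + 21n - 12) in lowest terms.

Repeated division with remainder:
  -2n^4 - 22n^3 - 98n^2 - 222n - 216 = ((2/3)n + 6)(-3n^3 - 6n^2 + 21n - 12) + (-76n^2 - 340n - 144)
  -3n^3 - 6n^2 + 21n - 12 = ((3/76)n - 141/1444)(-76n^2 - 340n - 144) + (-(2352/361)n - 9408/361)
  -76n^2 - 340n - 144 = ((6859/588)n + 1083/196)(-(2352/361)n - 9408/361) + (0)
Last nonzero remainder: -(2352/361)n - 9408/361. Dividing through by -2352/361 gives the monic gcd n + 4.
Cancel n + 4 from numerator and denominator to get the reduced form.

(2n^3 + 14n^2 + 42n + 54)/(3n^2 - 6n + 3)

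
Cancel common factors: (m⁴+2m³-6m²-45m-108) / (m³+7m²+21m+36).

(m²-m-12)/(m+4)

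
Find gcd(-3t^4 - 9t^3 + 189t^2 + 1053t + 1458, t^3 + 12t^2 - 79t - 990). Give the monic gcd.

t - 9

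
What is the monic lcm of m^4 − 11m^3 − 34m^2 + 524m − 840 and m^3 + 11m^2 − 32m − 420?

Apply the Euclidean algorithm:
  m^4 − 11m^3 − 34m^2 + 524m − 840 = (m − 22)(m^3 + 11m^2 − 32m − 420) + (240m^2 + 240m − 10080)
  m^3 + 11m^2 − 32m − 420 = ((1/240)m + 1/24)(240m^2 + 240m − 10080) + (0)
Last nonzero remainder: 240m^2 + 240m − 10080. Dividing through by 240 gives the monic gcd m^2 + m − 42.
Then lcm(f, g) = f·g / gcd(f, g); expanding and making the result monic gives the answer.

m^5 − m^4 − 144m^3 + 184m^2 + 4400m − 8400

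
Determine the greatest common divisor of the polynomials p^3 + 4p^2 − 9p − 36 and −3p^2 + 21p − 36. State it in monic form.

Euclidean algorithm in ℚ[p]:
  p^3 + 4p^2 − 9p − 36 = (−(1/3)p − 11/3)(−3p^2 + 21p − 36) + (56p − 168)
  −3p^2 + 21p − 36 = (−(3/56)p + 3/14)(56p − 168) + (0)
Last nonzero remainder: 56p − 168. Dividing through by 56 gives the monic gcd p − 3.

p − 3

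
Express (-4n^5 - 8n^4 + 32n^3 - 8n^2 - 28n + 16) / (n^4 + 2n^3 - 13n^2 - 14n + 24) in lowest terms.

(-4n^3 + 4n^2 + 4n - 4)/(n^2 - n - 6)

Euclidean algorithm in ℚ[n]:
  -4n^5 - 8n^4 + 32n^3 - 8n^2 - 28n + 16 = (-4n)(n^4 + 2n^3 - 13n^2 - 14n + 24) + (-20n^3 - 64n^2 + 68n + 16)
  n^4 + 2n^3 - 13n^2 - 14n + 24 = (-(1/20)n + 3/50)(-20n^3 - 64n^2 + 68n + 16) + (-(144/25)n^2 - (432/25)n + 576/25)
  -20n^3 - 64n^2 + 68n + 16 = ((125/36)n + 25/36)(-(144/25)n^2 - (432/25)n + 576/25) + (0)
Last nonzero remainder: -(144/25)n^2 - (432/25)n + 576/25. Dividing through by -144/25 gives the monic gcd n^2 + 3n - 4.
Cancel n^2 + 3n - 4 from numerator and denominator to get the reduced form.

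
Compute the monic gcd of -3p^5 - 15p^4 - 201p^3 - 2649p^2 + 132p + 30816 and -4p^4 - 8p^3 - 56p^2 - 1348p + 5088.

By polynomial division,
  -3p^5 - 15p^4 - 201p^3 - 2649p^2 + 132p + 30816 = ((3/4)p + 9/4)(-4p^4 - 8p^3 - 56p^2 - 1348p + 5088) + (-141p^3 - 1512p^2 - 651p + 19368)
  -4p^4 - 8p^3 - 56p^2 - 1348p + 5088 = ((4/141)p - 1640/6627)(-141p^3 - 1512p^2 - 651p + 19368) + (-(909468/2209)p^2 - (4547340/2209)p + 21827232/2209)
  -141p^3 - 1512p^2 - 651p + 19368 = ((103823/303156)p + 594221/303156)(-(909468/2209)p^2 - (4547340/2209)p + 21827232/2209) + (0)
Last nonzero remainder: -(909468/2209)p^2 - (4547340/2209)p + 21827232/2209. Dividing through by -909468/2209 gives the monic gcd p^2 + 5p - 24.

p^2 + 5p - 24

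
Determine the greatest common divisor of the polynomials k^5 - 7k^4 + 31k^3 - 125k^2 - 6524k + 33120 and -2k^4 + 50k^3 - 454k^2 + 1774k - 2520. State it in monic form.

k^2 - 14k + 45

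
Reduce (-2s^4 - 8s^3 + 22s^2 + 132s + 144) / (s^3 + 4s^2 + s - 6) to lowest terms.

(-2s^2 + 2s + 24)/(s - 1)

Euclidean algorithm in ℚ[s]:
  -2s^4 - 8s^3 + 22s^2 + 132s + 144 = (-2s)(s^3 + 4s^2 + s - 6) + (24s^2 + 120s + 144)
  s^3 + 4s^2 + s - 6 = ((1/24)s - 1/24)(24s^2 + 120s + 144) + (0)
Last nonzero remainder: 24s^2 + 120s + 144. Dividing through by 24 gives the monic gcd s^2 + 5s + 6.
Cancel s^2 + 5s + 6 from numerator and denominator to get the reduced form.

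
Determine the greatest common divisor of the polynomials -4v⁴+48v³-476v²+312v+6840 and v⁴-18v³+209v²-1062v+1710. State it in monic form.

v³-15v²+164v-570

By polynomial division,
  -4v⁴+48v³-476v²+312v+6840 = (-4)(v⁴-18v³+209v²-1062v+1710) + (-24v³+360v²-3936v+13680)
  v⁴-18v³+209v²-1062v+1710 = (-(1/24)v+1/8)(-24v³+360v²-3936v+13680) + (0)
Last nonzero remainder: -24v³+360v²-3936v+13680. Dividing through by -24 gives the monic gcd v³-15v²+164v-570.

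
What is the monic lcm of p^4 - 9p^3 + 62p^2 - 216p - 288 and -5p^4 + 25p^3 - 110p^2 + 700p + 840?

Euclidean algorithm in ℚ[p]:
  p^4 - 9p^3 + 62p^2 - 216p - 288 = (-1/5)(-5p^4 + 25p^3 - 110p^2 + 700p + 840) + (-4p^3 + 40p^2 - 76p - 120)
  -5p^4 + 25p^3 - 110p^2 + 700p + 840 = ((5/4)p + 25/4)(-4p^3 + 40p^2 - 76p - 120) + (-265p^2 + 1325p + 1590)
  -4p^3 + 40p^2 - 76p - 120 = ((4/265)p - 4/53)(-265p^2 + 1325p + 1590) + (0)
Last nonzero remainder: -265p^2 + 1325p + 1590. Dividing through by -265 gives the monic gcd p^2 - 5p - 6.
Then lcm(f, g) = f·g / gcd(f, g); expanding and making the result monic gives the answer.

p^6 - 9p^5 + 90p^4 - 468p^3 + 1448p^2 - 6048p - 8064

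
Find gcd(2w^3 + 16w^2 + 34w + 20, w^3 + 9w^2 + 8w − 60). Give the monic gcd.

w + 5

Repeated division with remainder:
  2w^3 + 16w^2 + 34w + 20 = (2)(w^3 + 9w^2 + 8w − 60) + (−2w^2 + 18w + 140)
  w^3 + 9w^2 + 8w − 60 = (−(1/2)w − 9)(−2w^2 + 18w + 140) + (240w + 1200)
  −2w^2 + 18w + 140 = (−(1/120)w + 7/60)(240w + 1200) + (0)
Last nonzero remainder: 240w + 1200. Dividing through by 240 gives the monic gcd w + 5.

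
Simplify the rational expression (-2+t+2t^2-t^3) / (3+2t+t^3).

By polynomial division,
  -t^3+2t^2+t-2 = (-1)(t^3+2t+3) + (2t^2+3t+1)
  t^3+2t+3 = ((1/2)t-3/4)(2t^2+3t+1) + ((15/4)t+15/4)
  2t^2+3t+1 = ((8/15)t+4/15)((15/4)t+15/4) + (0)
Last nonzero remainder: (15/4)t+15/4. Dividing through by 15/4 gives the monic gcd t+1.
Cancel t+1 from numerator and denominator to get the reduced form.

(-2+3t-t^2)/(3-t+t^2)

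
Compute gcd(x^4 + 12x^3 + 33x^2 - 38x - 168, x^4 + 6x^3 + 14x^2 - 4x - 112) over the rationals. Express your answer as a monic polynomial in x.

x^2 + 2x - 8

Euclidean algorithm in ℚ[x]:
  x^4 + 12x^3 + 33x^2 - 38x - 168 = (x^4 + 6x^3 + 14x^2 - 4x - 112) + (6x^3 + 19x^2 - 34x - 56)
  x^4 + 6x^3 + 14x^2 - 4x - 112 = ((1/6)x + 17/36)(6x^3 + 19x^2 - 34x - 56) + ((385/36)x^2 + (385/18)x - 770/9)
  6x^3 + 19x^2 - 34x - 56 = ((216/385)x + 36/55)((385/36)x^2 + (385/18)x - 770/9) + (0)
Last nonzero remainder: (385/36)x^2 + (385/18)x - 770/9. Dividing through by 385/36 gives the monic gcd x^2 + 2x - 8.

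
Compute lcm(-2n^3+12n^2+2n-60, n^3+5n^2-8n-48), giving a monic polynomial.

n^5+2n^4-33n^3-74n^2+224n+480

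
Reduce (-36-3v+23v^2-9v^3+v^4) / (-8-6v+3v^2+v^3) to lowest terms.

(-36+33v-10v^2+v^3)/(-8+2v+v^2)

Repeated division with remainder:
  v^4-9v^3+23v^2-3v-36 = (v-12)(v^3+3v^2-6v-8) + (65v^2-67v-132)
  v^3+3v^2-6v-8 = ((1/65)v+262/4225)(65v^2-67v-132) + ((784/4225)v+784/4225)
  65v^2-67v-132 = ((274625/784)v-139425/196)((784/4225)v+784/4225) + (0)
Last nonzero remainder: (784/4225)v+784/4225. Dividing through by 784/4225 gives the monic gcd v+1.
Cancel v+1 from numerator and denominator to get the reduced form.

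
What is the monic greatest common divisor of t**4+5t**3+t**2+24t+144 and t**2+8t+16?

t**2+8t+16

Apply the Euclidean algorithm:
  t**4+5t**3+t**2+24t+144 = (t**2-3t+9)(t**2+8t+16) + (0)
The last nonzero remainder t**2+8t+16 is already monic.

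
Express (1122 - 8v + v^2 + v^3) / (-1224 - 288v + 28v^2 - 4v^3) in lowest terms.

(-11 - v)/(12 + 4v)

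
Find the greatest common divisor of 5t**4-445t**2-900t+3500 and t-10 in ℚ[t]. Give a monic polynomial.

t-10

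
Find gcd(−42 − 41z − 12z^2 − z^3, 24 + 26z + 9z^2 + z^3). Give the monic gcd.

Repeated division with remainder:
  −z^3 − 12z^2 − 41z − 42 = (−1)(z^3 + 9z^2 + 26z + 24) + (−3z^2 − 15z − 18)
  z^3 + 9z^2 + 26z + 24 = (−(1/3)z − 4/3)(−3z^2 − 15z − 18) + (0)
Last nonzero remainder: −3z^2 − 15z − 18. Dividing through by −3 gives the monic gcd z^2 + 5z + 6.

6 + 5z + z^2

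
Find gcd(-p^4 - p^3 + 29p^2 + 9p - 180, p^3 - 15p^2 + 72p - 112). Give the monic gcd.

Apply the Euclidean algorithm:
  -p^4 - p^3 + 29p^2 + 9p - 180 = (-p - 16)(p^3 - 15p^2 + 72p - 112) + (-139p^2 + 1049p - 1972)
  p^3 - 15p^2 + 72p - 112 = (-(1/139)p + 1036/19321)(-139p^2 + 1049p - 1972) + ((30240/19321)p - 120960/19321)
  -139p^2 + 1049p - 1972 = (-(2685619/30240)p + 9525253/30240)((30240/19321)p - 120960/19321) + (0)
Last nonzero remainder: (30240/19321)p - 120960/19321. Dividing through by 30240/19321 gives the monic gcd p - 4.

p - 4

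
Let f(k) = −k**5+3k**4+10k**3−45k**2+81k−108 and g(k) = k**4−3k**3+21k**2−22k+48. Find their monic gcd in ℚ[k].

Euclidean algorithm in ℚ[k]:
  −k**5+3k**4+10k**3−45k**2+81k−108 = (−k)(k**4−3k**3+21k**2−22k+48) + (31k**3−67k**2+129k−108)
  k**4−3k**3+21k**2−22k+48 = ((1/31)k−26/961)(31k**3−67k**2+129k−108) + ((14440/961)k**2−(14440/961)k+43320/961)
  31k**3−67k**2+129k−108 = ((29791/14440)k−8649/3610)((14440/961)k**2−(14440/961)k+43320/961) + (0)
Last nonzero remainder: (14440/961)k**2−(14440/961)k+43320/961. Dividing through by 14440/961 gives the monic gcd k**2−k+3.

k**2−k+3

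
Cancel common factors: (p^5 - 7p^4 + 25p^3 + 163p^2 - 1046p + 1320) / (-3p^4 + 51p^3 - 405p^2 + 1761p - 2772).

Euclidean algorithm in ℚ[p]:
  p^5 - 7p^4 + 25p^3 + 163p^2 - 1046p + 1320 = (-(1/3)p - 10/3)(-3p^4 + 51p^3 - 405p^2 + 1761p - 2772) + (60p^3 - 600p^2 + 3900p - 7920)
  -3p^4 + 51p^3 - 405p^2 + 1761p - 2772 = (-(1/20)p + 7/20)(60p^3 - 600p^2 + 3900p - 7920) + (0)
Last nonzero remainder: 60p^3 - 600p^2 + 3900p - 7920. Dividing through by 60 gives the monic gcd p^3 - 10p^2 + 65p - 132.
Cancel p^3 - 10p^2 + 65p - 132 from numerator and denominator to get the reduced form.

(-p^2 - 3p + 10)/(3p - 21)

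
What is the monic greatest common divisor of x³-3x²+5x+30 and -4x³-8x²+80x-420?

Repeated division with remainder:
  x³-3x²+5x+30 = (-1/4)(-4x³-8x²+80x-420) + (-5x²+25x-75)
  -4x³-8x²+80x-420 = ((4/5)x+28/5)(-5x²+25x-75) + (0)
Last nonzero remainder: -5x²+25x-75. Dividing through by -5 gives the monic gcd x²-5x+15.

x²-5x+15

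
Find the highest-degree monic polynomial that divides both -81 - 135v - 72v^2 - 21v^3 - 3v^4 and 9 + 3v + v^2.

Repeated division with remainder:
  -3v^4 - 21v^3 - 72v^2 - 135v - 81 = (-3v^2 - 12v - 9)(v^2 + 3v + 9) + (0)
The last nonzero remainder v^2 + 3v + 9 is already monic.

9 + 3v + v^2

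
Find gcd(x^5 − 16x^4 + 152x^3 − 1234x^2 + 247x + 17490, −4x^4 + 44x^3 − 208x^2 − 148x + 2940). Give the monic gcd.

x^2 − 2x − 15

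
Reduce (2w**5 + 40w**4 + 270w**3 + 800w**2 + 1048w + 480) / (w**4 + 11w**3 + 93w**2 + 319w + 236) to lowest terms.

(2w**3 + 30w**2 + 112w + 120)/(w**2 + 6w + 59)

Euclidean algorithm in ℚ[w]:
  2w**5 + 40w**4 + 270w**3 + 800w**2 + 1048w + 480 = (2w + 18)(w**4 + 11w**3 + 93w**2 + 319w + 236) + (-114w**3 - 1512w**2 - 5166w - 3768)
  w**4 + 11w**3 + 93w**2 + 319w + 236 = (-(1/114)w + 43/2166)(-114w**3 - 1512w**2 - 5166w - 3768) + ((28050/361)w**2 + (140250/361)w + 112200/361)
  -114w**3 - 1512w**2 - 5166w - 3768 = (-(6859/4675)w - 56677/4675)((28050/361)w**2 + (140250/361)w + 112200/361) + (0)
Last nonzero remainder: (28050/361)w**2 + (140250/361)w + 112200/361. Dividing through by 28050/361 gives the monic gcd w**2 + 5w + 4.
Cancel w**2 + 5w + 4 from numerator and denominator to get the reduced form.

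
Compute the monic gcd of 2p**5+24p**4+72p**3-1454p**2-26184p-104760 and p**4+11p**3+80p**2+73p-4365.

By polynomial division,
  2p**5+24p**4+72p**3-1454p**2-26184p-104760 = (2p+2)(p**4+11p**3+80p**2+73p-4365) + (-110p**3-1760p**2-17600p-96030)
  p**4+11p**3+80p**2+73p-4365 = (-(1/110)p+1/22)(-110p**3-1760p**2-17600p-96030) + (0)
Last nonzero remainder: -110p**3-1760p**2-17600p-96030. Dividing through by -110 gives the monic gcd p**3+16p**2+160p+873.

p**3+16p**2+160p+873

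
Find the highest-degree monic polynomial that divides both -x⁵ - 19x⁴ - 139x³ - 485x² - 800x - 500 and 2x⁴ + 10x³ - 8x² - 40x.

x² + 7x + 10

Repeated division with remainder:
  -x⁵ - 19x⁴ - 139x³ - 485x² - 800x - 500 = (-(1/2)x - 7)(2x⁴ + 10x³ - 8x² - 40x) + (-73x³ - 561x² - 1080x - 500)
  2x⁴ + 10x³ - 8x² - 40x = (-(2/73)x + 392/5329)(-73x³ - 561x² - 1080x - 500) + ((19600/5329)x² + (137200/5329)x + 196000/5329)
  -73x³ - 561x² - 1080x - 500 = (-(389017/19600)x - 5329/392)((19600/5329)x² + (137200/5329)x + 196000/5329) + (0)
Last nonzero remainder: (19600/5329)x² + (137200/5329)x + 196000/5329. Dividing through by 19600/5329 gives the monic gcd x² + 7x + 10.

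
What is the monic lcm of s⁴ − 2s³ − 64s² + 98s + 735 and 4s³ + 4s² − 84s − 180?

By polynomial division,
  s⁴ − 2s³ − 64s² + 98s + 735 = ((1/4)s − 3/4)(4s³ + 4s² − 84s − 180) + (−40s² + 80s + 600)
  4s³ + 4s² − 84s − 180 = (−(1/10)s − 3/10)(−40s² + 80s + 600) + (0)
Last nonzero remainder: −40s² + 80s + 600. Dividing through by −40 gives the monic gcd s² − 2s − 15.
Then lcm(f, g) = f·g / gcd(f, g); expanding and making the result monic gives the answer.

s⁵ + s⁴ − 70s³ − 94s² + 1029s + 2205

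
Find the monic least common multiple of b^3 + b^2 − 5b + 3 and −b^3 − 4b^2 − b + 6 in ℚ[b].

b^4 + 3b^3 − 3b^2 − 7b + 6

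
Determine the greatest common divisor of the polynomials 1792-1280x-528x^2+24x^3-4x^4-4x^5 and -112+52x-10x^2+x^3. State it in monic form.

28-6x+x^2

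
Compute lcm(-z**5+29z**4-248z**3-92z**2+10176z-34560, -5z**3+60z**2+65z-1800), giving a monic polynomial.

z**6-24z**5+103z**4+1332z**3-9716z**2-16320z+172800

Repeated division with remainder:
  -z**5+29z**4-248z**3-92z**2+10176z-34560 = ((1/5)z**2-(17/5)z+57/5)(-5z**3+60z**2+65z-1800) + (-195z**2+3315z-14040)
  -5z**3+60z**2+65z-1800 = ((1/39)z+5/39)(-195z**2+3315z-14040) + (0)
Last nonzero remainder: -195z**2+3315z-14040. Dividing through by -195 gives the monic gcd z**2-17z+72.
Then lcm(f, g) = f·g / gcd(f, g); expanding and making the result monic gives the answer.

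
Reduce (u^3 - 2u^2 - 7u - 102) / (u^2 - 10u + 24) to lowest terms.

(u^2 + 4u + 17)/(u - 4)

By polynomial division,
  u^3 - 2u^2 - 7u - 102 = (u + 8)(u^2 - 10u + 24) + (49u - 294)
  u^2 - 10u + 24 = ((1/49)u - 4/49)(49u - 294) + (0)
Last nonzero remainder: 49u - 294. Dividing through by 49 gives the monic gcd u - 6.
Cancel u - 6 from numerator and denominator to get the reduced form.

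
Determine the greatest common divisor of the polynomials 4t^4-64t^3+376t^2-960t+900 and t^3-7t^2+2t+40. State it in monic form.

t-5

By polynomial division,
  4t^4-64t^3+376t^2-960t+900 = (4t-36)(t^3-7t^2+2t+40) + (116t^2-1048t+2340)
  t^3-7t^2+2t+40 = ((1/116)t+59/3364)(116t^2-1048t+2340) + ((175/841)t-875/841)
  116t^2-1048t+2340 = ((97556/175)t-393588/175)((175/841)t-875/841) + (0)
Last nonzero remainder: (175/841)t-875/841. Dividing through by 175/841 gives the monic gcd t-5.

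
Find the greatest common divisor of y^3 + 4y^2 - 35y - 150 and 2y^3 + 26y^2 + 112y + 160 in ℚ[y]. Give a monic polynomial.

y + 5

Euclidean algorithm in ℚ[y]:
  y^3 + 4y^2 - 35y - 150 = (1/2)(2y^3 + 26y^2 + 112y + 160) + (-9y^2 - 91y - 230)
  2y^3 + 26y^2 + 112y + 160 = (-(2/9)y - 52/81)(-9y^2 - 91y - 230) + ((200/81)y + 1000/81)
  -9y^2 - 91y - 230 = (-(729/200)y - 1863/100)((200/81)y + 1000/81) + (0)
Last nonzero remainder: (200/81)y + 1000/81. Dividing through by 200/81 gives the monic gcd y + 5.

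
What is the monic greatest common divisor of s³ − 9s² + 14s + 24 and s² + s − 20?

s − 4

Euclidean algorithm in ℚ[s]:
  s³ − 9s² + 14s + 24 = (s − 10)(s² + s − 20) + (44s − 176)
  s² + s − 20 = ((1/44)s + 5/44)(44s − 176) + (0)
Last nonzero remainder: 44s − 176. Dividing through by 44 gives the monic gcd s − 4.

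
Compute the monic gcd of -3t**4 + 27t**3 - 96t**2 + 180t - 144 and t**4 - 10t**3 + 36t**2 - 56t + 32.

t**2 - 6t + 8

By polynomial division,
  -3t**4 + 27t**3 - 96t**2 + 180t - 144 = (-3)(t**4 - 10t**3 + 36t**2 - 56t + 32) + (-3t**3 + 12t**2 + 12t - 48)
  t**4 - 10t**3 + 36t**2 - 56t + 32 = (-(1/3)t + 2)(-3t**3 + 12t**2 + 12t - 48) + (16t**2 - 96t + 128)
  -3t**3 + 12t**2 + 12t - 48 = (-(3/16)t - 3/8)(16t**2 - 96t + 128) + (0)
Last nonzero remainder: 16t**2 - 96t + 128. Dividing through by 16 gives the monic gcd t**2 - 6t + 8.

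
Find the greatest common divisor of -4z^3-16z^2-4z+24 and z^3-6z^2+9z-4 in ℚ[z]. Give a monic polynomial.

z-1

Euclidean algorithm in ℚ[z]:
  -4z^3-16z^2-4z+24 = (-4)(z^3-6z^2+9z-4) + (-40z^2+32z+8)
  z^3-6z^2+9z-4 = (-(1/40)z+13/100)(-40z^2+32z+8) + ((126/25)z-126/25)
  -40z^2+32z+8 = (-(500/63)z-100/63)((126/25)z-126/25) + (0)
Last nonzero remainder: (126/25)z-126/25. Dividing through by 126/25 gives the monic gcd z-1.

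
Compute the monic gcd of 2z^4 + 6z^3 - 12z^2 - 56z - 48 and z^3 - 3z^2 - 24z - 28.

z^2 + 4z + 4

Apply the Euclidean algorithm:
  2z^4 + 6z^3 - 12z^2 - 56z - 48 = (2z + 12)(z^3 - 3z^2 - 24z - 28) + (72z^2 + 288z + 288)
  z^3 - 3z^2 - 24z - 28 = ((1/72)z - 7/72)(72z^2 + 288z + 288) + (0)
Last nonzero remainder: 72z^2 + 288z + 288. Dividing through by 72 gives the monic gcd z^2 + 4z + 4.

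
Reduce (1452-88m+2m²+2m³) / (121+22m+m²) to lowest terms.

Euclidean algorithm in ℚ[m]:
  2m³+2m²-88m+1452 = (2m-42)(m²+22m+121) + (594m+6534)
  m²+22m+121 = ((1/594)m+1/54)(594m+6534) + (0)
Last nonzero remainder: 594m+6534. Dividing through by 594 gives the monic gcd m+11.
Cancel m+11 from numerator and denominator to get the reduced form.

(132-20m+2m²)/(11+m)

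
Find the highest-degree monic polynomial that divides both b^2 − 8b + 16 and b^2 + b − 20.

b − 4

Apply the Euclidean algorithm:
  b^2 − 8b + 16 = (b^2 + b − 20) + (−9b + 36)
  b^2 + b − 20 = (−(1/9)b − 5/9)(−9b + 36) + (0)
Last nonzero remainder: −9b + 36. Dividing through by −9 gives the monic gcd b − 4.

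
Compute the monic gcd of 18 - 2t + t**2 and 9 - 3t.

Apply the Euclidean algorithm:
  t**2 - 2t + 18 = (-(1/3)t - 1/3)(-3t + 9) + (21)
  -3t + 9 = (-(1/7)t + 3/7)(21) + (0)
The last nonzero remainder is the constant 21, so the polynomials are coprime and gcd = 1.

1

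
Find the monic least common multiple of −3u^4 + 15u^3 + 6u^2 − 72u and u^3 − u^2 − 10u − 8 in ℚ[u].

By polynomial division,
  −3u^4 + 15u^3 + 6u^2 − 72u = (−3u + 12)(u^3 − u^2 − 10u − 8) + (−12u^2 + 24u + 96)
  u^3 − u^2 − 10u − 8 = (−(1/12)u − 1/12)(−12u^2 + 24u + 96) + (0)
Last nonzero remainder: −12u^2 + 24u + 96. Dividing through by −12 gives the monic gcd u^2 − 2u − 8.
Then lcm(f, g) = f·g / gcd(f, g); expanding and making the result monic gives the answer.

u^5 − 4u^4 − 7u^3 + 22u^2 + 24u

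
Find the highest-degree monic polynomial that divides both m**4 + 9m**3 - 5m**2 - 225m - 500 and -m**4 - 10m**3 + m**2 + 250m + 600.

Repeated division with remainder:
  m**4 + 9m**3 - 5m**2 - 225m - 500 = (-1)(-m**4 - 10m**3 + m**2 + 250m + 600) + (-m**3 - 4m**2 + 25m + 100)
  -m**4 - 10m**3 + m**2 + 250m + 600 = (m + 6)(-m**3 - 4m**2 + 25m + 100) + (0)
Last nonzero remainder: -m**3 - 4m**2 + 25m + 100. Dividing through by -1 gives the monic gcd m**3 + 4m**2 - 25m - 100.

m**3 + 4m**2 - 25m - 100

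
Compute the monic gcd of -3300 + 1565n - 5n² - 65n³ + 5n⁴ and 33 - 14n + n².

Euclidean algorithm in ℚ[n]:
  5n⁴ - 65n³ - 5n² + 1565n - 3300 = (5n² + 5n - 100)(n² - 14n + 33) + (0)
The last nonzero remainder n² - 14n + 33 is already monic.

33 - 14n + n²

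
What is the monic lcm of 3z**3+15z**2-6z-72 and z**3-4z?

z**5+7z**4+8z**3-28z**2-48z

By polynomial division,
  3z**3+15z**2-6z-72 = (3)(z**3-4z) + (15z**2+6z-72)
  z**3-4z = ((1/15)z-2/75)(15z**2+6z-72) + ((24/25)z-48/25)
  15z**2+6z-72 = ((125/8)z+75/2)((24/25)z-48/25) + (0)
Last nonzero remainder: (24/25)z-48/25. Dividing through by 24/25 gives the monic gcd z-2.
Then lcm(f, g) = f·g / gcd(f, g); expanding and making the result monic gives the answer.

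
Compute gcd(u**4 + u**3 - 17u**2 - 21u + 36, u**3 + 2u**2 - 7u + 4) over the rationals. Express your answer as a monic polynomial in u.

Repeated division with remainder:
  u**4 + u**3 - 17u**2 - 21u + 36 = (u - 1)(u**3 + 2u**2 - 7u + 4) + (-8u**2 - 32u + 40)
  u**3 + 2u**2 - 7u + 4 = (-(1/8)u + 1/4)(-8u**2 - 32u + 40) + (6u - 6)
  -8u**2 - 32u + 40 = (-(4/3)u - 20/3)(6u - 6) + (0)
Last nonzero remainder: 6u - 6. Dividing through by 6 gives the monic gcd u - 1.

u - 1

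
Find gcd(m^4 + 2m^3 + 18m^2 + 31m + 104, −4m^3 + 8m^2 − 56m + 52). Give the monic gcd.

Repeated division with remainder:
  m^4 + 2m^3 + 18m^2 + 31m + 104 = (−(1/4)m − 1)(−4m^3 + 8m^2 − 56m + 52) + (12m^2 − 12m + 156)
  −4m^3 + 8m^2 − 56m + 52 = (−(1/3)m + 1/3)(12m^2 − 12m + 156) + (0)
Last nonzero remainder: 12m^2 − 12m + 156. Dividing through by 12 gives the monic gcd m^2 − m + 13.

m^2 − m + 13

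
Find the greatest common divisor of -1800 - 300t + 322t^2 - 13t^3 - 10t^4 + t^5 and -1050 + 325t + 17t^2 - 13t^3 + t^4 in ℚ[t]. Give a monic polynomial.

Repeated division with remainder:
  t^5 - 10t^4 - 13t^3 + 322t^2 - 300t - 1800 = (t + 3)(t^4 - 13t^3 + 17t^2 + 325t - 1050) + (9t^3 - 54t^2 - 225t + 1350)
  t^4 - 13t^3 + 17t^2 + 325t - 1050 = ((1/9)t - 7/9)(9t^3 - 54t^2 - 225t + 1350) + (0)
Last nonzero remainder: 9t^3 - 54t^2 - 225t + 1350. Dividing through by 9 gives the monic gcd t^3 - 6t^2 - 25t + 150.

150 - 25t - 6t^2 + t^3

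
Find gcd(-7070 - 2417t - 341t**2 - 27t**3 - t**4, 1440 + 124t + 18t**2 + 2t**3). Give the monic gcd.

10 + t

Repeated division with remainder:
  -t**4 - 27t**3 - 341t**2 - 2417t - 7070 = (-(1/2)t - 9)(2t**3 + 18t**2 + 124t + 1440) + (-117t**2 - 581t + 5890)
  2t**3 + 18t**2 + 124t + 1440 = (-(2/117)t - 944/13689)(-117t**2 - 581t + 5890) + ((2527232/13689)t + 25272320/13689)
  -117t**2 - 581t + 5890 = (-(1601613/2527232)t + 8062821/2527232)((2527232/13689)t + 25272320/13689) + (0)
Last nonzero remainder: (2527232/13689)t + 25272320/13689. Dividing through by 2527232/13689 gives the monic gcd t + 10.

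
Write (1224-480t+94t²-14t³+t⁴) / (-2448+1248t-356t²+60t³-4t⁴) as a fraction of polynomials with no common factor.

(-34+2t-t²)/(68-12t+4t²)

Apply the Euclidean algorithm:
  t⁴-14t³+94t²-480t+1224 = (-1/4)(-4t⁴+60t³-356t²+1248t-2448) + (t³+5t²-168t+612)
  -4t⁴+60t³-356t²+1248t-2448 = (-4t+80)(t³+5t²-168t+612) + (-1428t²+17136t-51408)
  t³+5t²-168t+612 = (-(1/1428)t-1/84)(-1428t²+17136t-51408) + (0)
Last nonzero remainder: -1428t²+17136t-51408. Dividing through by -1428 gives the monic gcd t²-12t+36.
Cancel t²-12t+36 from numerator and denominator to get the reduced form.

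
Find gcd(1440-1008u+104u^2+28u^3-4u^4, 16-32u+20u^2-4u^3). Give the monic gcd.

By polynomial division,
  -4u^4+28u^3+104u^2-1008u+1440 = (u-2)(-4u^3+20u^2-32u+16) + (176u^2-1088u+1472)
  -4u^3+20u^2-32u+16 = (-(1/44)u-13/484)(176u^2-1088u+1472) + (-(3360/121)u+6720/121)
  176u^2-1088u+1472 = (-(1331/210)u+2783/105)(-(3360/121)u+6720/121) + (0)
Last nonzero remainder: -(3360/121)u+6720/121. Dividing through by -3360/121 gives the monic gcd u-2.

-2+u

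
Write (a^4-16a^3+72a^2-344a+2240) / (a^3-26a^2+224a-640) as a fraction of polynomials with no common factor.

Euclidean algorithm in ℚ[a]:
  a^4-16a^3+72a^2-344a+2240 = (a+10)(a^3-26a^2+224a-640) + (108a^2-1944a+8640)
  a^3-26a^2+224a-640 = ((1/108)a-2/27)(108a^2-1944a+8640) + (0)
Last nonzero remainder: 108a^2-1944a+8640. Dividing through by 108 gives the monic gcd a^2-18a+80.
Cancel a^2-18a+80 from numerator and denominator to get the reduced form.

(a^2+2a+28)/(a-8)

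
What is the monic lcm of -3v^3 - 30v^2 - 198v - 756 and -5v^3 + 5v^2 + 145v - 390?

v^5 + 3v^4 + 9v^3 - 80v^2 - 906v + 3276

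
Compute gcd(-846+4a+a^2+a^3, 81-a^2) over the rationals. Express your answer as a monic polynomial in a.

-9+a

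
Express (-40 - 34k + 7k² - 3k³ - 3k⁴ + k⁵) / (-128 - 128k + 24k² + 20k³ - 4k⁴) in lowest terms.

Repeated division with remainder:
  k⁵ - 3k⁴ - 3k³ + 7k² - 34k - 40 = (-(1/4)k - 1/2)(-4k⁴ + 20k³ + 24k² - 128k - 128) + (13k³ - 13k² - 130k - 104)
  -4k⁴ + 20k³ + 24k² - 128k - 128 = (-(4/13)k + 16/13)(13k³ - 13k² - 130k - 104) + (0)
Last nonzero remainder: 13k³ - 13k² - 130k - 104. Dividing through by 13 gives the monic gcd k³ - k² - 10k - 8.
Cancel k³ - k² - 10k - 8 from numerator and denominator to get the reduced form.

(-5 + 2k - k²)/(-16 + 4k)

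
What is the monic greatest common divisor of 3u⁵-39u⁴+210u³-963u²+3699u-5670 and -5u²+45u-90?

Apply the Euclidean algorithm:
  3u⁵-39u⁴+210u³-963u²+3699u-5670 = (-(3/5)u³+(12/5)u²-(48/5)u+63)(-5u²+45u-90) + (0)
Last nonzero remainder: -5u²+45u-90. Dividing through by -5 gives the monic gcd u²-9u+18.

u²-9u+18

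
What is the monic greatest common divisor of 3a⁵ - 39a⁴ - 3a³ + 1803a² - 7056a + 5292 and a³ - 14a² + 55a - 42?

Repeated division with remainder:
  3a⁵ - 39a⁴ - 3a³ + 1803a² - 7056a + 5292 = (3a² + 3a - 126)(a³ - 14a² + 55a - 42) + (0)
The last nonzero remainder a³ - 14a² + 55a - 42 is already monic.

a³ - 14a² + 55a - 42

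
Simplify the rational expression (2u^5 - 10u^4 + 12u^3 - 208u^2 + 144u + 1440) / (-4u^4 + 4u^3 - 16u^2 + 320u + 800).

Repeated division with remainder:
  2u^5 - 10u^4 + 12u^3 - 208u^2 + 144u + 1440 = (-(1/2)u + 2)(-4u^4 + 4u^3 - 16u^2 + 320u + 800) + (-4u^3 - 16u^2 - 96u - 160)
  -4u^4 + 4u^3 - 16u^2 + 320u + 800 = (u - 5)(-4u^3 - 16u^2 - 96u - 160) + (0)
Last nonzero remainder: -4u^3 - 16u^2 - 96u - 160. Dividing through by -4 gives the monic gcd u^3 + 4u^2 + 24u + 40.
Cancel u^3 + 4u^2 + 24u + 40 from numerator and denominator to get the reduced form.

(-u^2 + 9u - 18)/(2u - 10)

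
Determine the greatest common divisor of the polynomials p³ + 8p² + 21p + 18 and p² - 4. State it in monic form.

Apply the Euclidean algorithm:
  p³ + 8p² + 21p + 18 = (p + 8)(p² - 4) + (25p + 50)
  p² - 4 = ((1/25)p - 2/25)(25p + 50) + (0)
Last nonzero remainder: 25p + 50. Dividing through by 25 gives the monic gcd p + 2.

p + 2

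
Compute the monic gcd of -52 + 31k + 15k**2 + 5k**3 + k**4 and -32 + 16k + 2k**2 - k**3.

4 + k

By polynomial division,
  k**4 + 5k**3 + 15k**2 + 31k - 52 = (-k - 7)(-k**3 + 2k**2 + 16k - 32) + (45k**2 + 111k - 276)
  -k**3 + 2k**2 + 16k - 32 = (-(1/45)k + 67/675)(45k**2 + 111k - 276) + (-(259/225)k - 1036/225)
  45k**2 + 111k - 276 = (-(10125/259)k + 15525/259)(-(259/225)k - 1036/225) + (0)
Last nonzero remainder: -(259/225)k - 1036/225. Dividing through by -259/225 gives the monic gcd k + 4.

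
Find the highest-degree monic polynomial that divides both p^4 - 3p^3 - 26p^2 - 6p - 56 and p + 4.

p + 4

Apply the Euclidean algorithm:
  p^4 - 3p^3 - 26p^2 - 6p - 56 = (p^3 - 7p^2 + 2p - 14)(p + 4) + (0)
The last nonzero remainder p + 4 is already monic.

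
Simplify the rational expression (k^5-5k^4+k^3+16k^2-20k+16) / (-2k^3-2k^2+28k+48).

Repeated division with remainder:
  k^5-5k^4+k^3+16k^2-20k+16 = (-(1/2)k^2+3k-21/2)(-2k^3-2k^2+28k+48) + (-65k^2+130k+520)
  -2k^3-2k^2+28k+48 = ((2/65)k+6/65)(-65k^2+130k+520) + (0)
Last nonzero remainder: -65k^2+130k+520. Dividing through by -65 gives the monic gcd k^2-2k-8.
Cancel k^2-2k-8 from numerator and denominator to get the reduced form.

(-k^3+3k^2-3k+2)/(2k+6)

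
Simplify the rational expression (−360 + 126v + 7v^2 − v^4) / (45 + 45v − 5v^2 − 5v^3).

(−120 + 2v + 3v^2 + v^3)/(15 + 20v + 5v^2)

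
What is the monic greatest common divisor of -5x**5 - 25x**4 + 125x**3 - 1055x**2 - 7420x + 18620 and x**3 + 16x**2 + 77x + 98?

Euclidean algorithm in ℚ[x]:
  -5x**5 - 25x**4 + 125x**3 - 1055x**2 - 7420x + 18620 = (-5x**2 + 55x - 370)(x**3 + 16x**2 + 77x + 98) + (1120x**2 + 15680x + 54880)
  x**3 + 16x**2 + 77x + 98 = ((1/1120)x + 1/560)(1120x**2 + 15680x + 54880) + (0)
Last nonzero remainder: 1120x**2 + 15680x + 54880. Dividing through by 1120 gives the monic gcd x**2 + 14x + 49.

x**2 + 14x + 49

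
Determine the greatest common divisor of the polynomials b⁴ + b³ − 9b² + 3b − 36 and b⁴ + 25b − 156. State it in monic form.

b² + b − 12

Apply the Euclidean algorithm:
  b⁴ + b³ − 9b² + 3b − 36 = (b⁴ + 25b − 156) + (b³ − 9b² − 22b + 120)
  b⁴ + 25b − 156 = (b + 9)(b³ − 9b² − 22b + 120) + (103b² + 103b − 1236)
  b³ − 9b² − 22b + 120 = ((1/103)b − 10/103)(103b² + 103b − 1236) + (0)
Last nonzero remainder: 103b² + 103b − 1236. Dividing through by 103 gives the monic gcd b² + b − 12.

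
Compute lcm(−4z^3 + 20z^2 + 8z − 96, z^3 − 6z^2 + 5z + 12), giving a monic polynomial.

Apply the Euclidean algorithm:
  −4z^3 + 20z^2 + 8z − 96 = (−4)(z^3 − 6z^2 + 5z + 12) + (−4z^2 + 28z − 48)
  z^3 − 6z^2 + 5z + 12 = (−(1/4)z − 1/4)(−4z^2 + 28z − 48) + (0)
Last nonzero remainder: −4z^2 + 28z − 48. Dividing through by −4 gives the monic gcd z^2 − 7z + 12.
Then lcm(f, g) = f·g / gcd(f, g); expanding and making the result monic gives the answer.

z^4 − 4z^3 − 7z^2 + 22z + 24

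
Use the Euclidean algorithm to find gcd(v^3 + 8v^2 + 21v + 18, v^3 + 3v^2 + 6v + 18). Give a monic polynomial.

v + 3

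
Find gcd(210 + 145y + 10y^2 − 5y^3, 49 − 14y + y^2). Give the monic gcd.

Repeated division with remainder:
  −5y^3 + 10y^2 + 145y + 210 = (−5y − 60)(y^2 − 14y + 49) + (−450y + 3150)
  y^2 − 14y + 49 = (−(1/450)y + 7/450)(−450y + 3150) + (0)
Last nonzero remainder: −450y + 3150. Dividing through by −450 gives the monic gcd y − 7.

−7 + y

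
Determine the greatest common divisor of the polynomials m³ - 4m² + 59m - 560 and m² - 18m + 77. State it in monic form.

m - 7

Repeated division with remainder:
  m³ - 4m² + 59m - 560 = (m + 14)(m² - 18m + 77) + (234m - 1638)
  m² - 18m + 77 = ((1/234)m - 11/234)(234m - 1638) + (0)
Last nonzero remainder: 234m - 1638. Dividing through by 234 gives the monic gcd m - 7.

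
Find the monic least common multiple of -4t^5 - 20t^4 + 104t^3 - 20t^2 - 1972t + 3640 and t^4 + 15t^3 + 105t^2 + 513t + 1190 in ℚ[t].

Repeated division with remainder:
  -4t^5 - 20t^4 + 104t^3 - 20t^2 - 1972t + 3640 = (-4t + 40)(t^4 + 15t^3 + 105t^2 + 513t + 1190) + (-76t^3 - 2168t^2 - 17732t - 43960)
  t^4 + 15t^3 + 105t^2 + 513t + 1190 = (-(1/76)t + 257/1444)(-76t^3 - 2168t^2 - 17732t - 43960) + ((92972/361)t^2 + (1115664/361)t + 3254020/361)
  -76t^3 - 2168t^2 - 17732t - 43960 = (-(6859/23243)t - 113354/23243)((92972/361)t^2 + (1115664/361)t + 3254020/361) + (0)
Last nonzero remainder: (92972/361)t^2 + (1115664/361)t + 3254020/361. Dividing through by 92972/361 gives the monic gcd t^2 + 12t + 35.
Then lcm(f, g) = f·g / gcd(f, g); expanding and making the result monic gives the answer.

t^7 + 8t^6 + 23t^5 + 97t^4 - 376t^3 + 739t^2 + 14032t - 30940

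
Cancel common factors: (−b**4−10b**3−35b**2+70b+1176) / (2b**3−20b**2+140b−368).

(−b**3−14b**2−91b−294)/(2b**2−12b+92)

By polynomial division,
  −b**4−10b**3−35b**2+70b+1176 = (−(1/2)b−10)(2b**3−20b**2+140b−368) + (−165b**2+1286b−2504)
  2b**3−20b**2+140b−368 = (−(2/165)b+728/27225)(−165b**2+1286b−2504) + ((2048972/27225)b−8195888/27225)
  −165b**2+1286b−2504 = (−(4492125/2048972)b+8521425/1024486)((2048972/27225)b−8195888/27225) + (0)
Last nonzero remainder: (2048972/27225)b−8195888/27225. Dividing through by 2048972/27225 gives the monic gcd b−4.
Cancel b−4 from numerator and denominator to get the reduced form.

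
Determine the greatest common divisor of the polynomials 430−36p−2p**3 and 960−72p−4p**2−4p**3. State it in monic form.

−5+p

Euclidean algorithm in ℚ[p]:
  −2p**3−36p+430 = (1/2)(−4p**3−4p**2−72p+960) + (2p**2−50)
  −4p**3−4p**2−72p+960 = (−2p−2)(2p**2−50) + (−172p+860)
  2p**2−50 = (−(1/86)p−5/86)(−172p+860) + (0)
Last nonzero remainder: −172p+860. Dividing through by −172 gives the monic gcd p−5.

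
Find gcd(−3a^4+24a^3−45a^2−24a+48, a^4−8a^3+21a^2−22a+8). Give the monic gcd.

By polynomial division,
  −3a^4+24a^3−45a^2−24a+48 = (−3)(a^4−8a^3+21a^2−22a+8) + (18a^2−90a+72)
  a^4−8a^3+21a^2−22a+8 = ((1/18)a^2−(1/6)a+1/9)(18a^2−90a+72) + (0)
Last nonzero remainder: 18a^2−90a+72. Dividing through by 18 gives the monic gcd a^2−5a+4.

a^2−5a+4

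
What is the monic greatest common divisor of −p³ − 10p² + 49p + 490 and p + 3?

1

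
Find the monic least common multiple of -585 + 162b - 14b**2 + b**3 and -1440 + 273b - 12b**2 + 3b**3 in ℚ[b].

-56160 + 14967b - 1767b**2 + 244b**3 - 13b**4 + b**5

Euclidean algorithm in ℚ[b]:
  b**3 - 14b**2 + 162b - 585 = (1/3)(3b**3 - 12b**2 + 273b - 1440) + (-10b**2 + 71b - 105)
  3b**3 - 12b**2 + 273b - 1440 = (-(3/10)b - 93/100)(-10b**2 + 71b - 105) + ((30753/100)b - 30753/20)
  -10b**2 + 71b - 105 = (-(1000/30753)b + 700/10251)((30753/100)b - 30753/20) + (0)
Last nonzero remainder: (30753/100)b - 30753/20. Dividing through by 30753/100 gives the monic gcd b - 5.
Then lcm(f, g) = f·g / gcd(f, g); expanding and making the result monic gives the answer.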